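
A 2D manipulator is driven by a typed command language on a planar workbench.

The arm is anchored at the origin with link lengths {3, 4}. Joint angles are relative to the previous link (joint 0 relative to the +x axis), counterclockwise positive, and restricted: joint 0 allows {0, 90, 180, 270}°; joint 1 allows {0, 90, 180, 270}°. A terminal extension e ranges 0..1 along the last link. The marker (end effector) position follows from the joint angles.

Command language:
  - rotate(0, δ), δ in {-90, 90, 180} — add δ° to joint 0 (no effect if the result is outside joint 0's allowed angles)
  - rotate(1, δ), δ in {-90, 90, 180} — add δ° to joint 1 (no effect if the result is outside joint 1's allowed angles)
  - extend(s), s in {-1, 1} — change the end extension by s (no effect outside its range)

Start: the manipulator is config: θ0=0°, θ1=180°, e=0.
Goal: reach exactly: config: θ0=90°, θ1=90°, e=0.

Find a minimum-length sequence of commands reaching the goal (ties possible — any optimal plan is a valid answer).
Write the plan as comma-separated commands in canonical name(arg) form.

rotate(1, -90), rotate(0, 90)

from: config: θ0=0°, θ1=180°, e=0
[1] after rotate(1, -90): config: θ0=0°, θ1=90°, e=0
[2] after rotate(0, 90): config: θ0=90°, θ1=90°, e=0
no 1-step plan works, so 2 is optimal.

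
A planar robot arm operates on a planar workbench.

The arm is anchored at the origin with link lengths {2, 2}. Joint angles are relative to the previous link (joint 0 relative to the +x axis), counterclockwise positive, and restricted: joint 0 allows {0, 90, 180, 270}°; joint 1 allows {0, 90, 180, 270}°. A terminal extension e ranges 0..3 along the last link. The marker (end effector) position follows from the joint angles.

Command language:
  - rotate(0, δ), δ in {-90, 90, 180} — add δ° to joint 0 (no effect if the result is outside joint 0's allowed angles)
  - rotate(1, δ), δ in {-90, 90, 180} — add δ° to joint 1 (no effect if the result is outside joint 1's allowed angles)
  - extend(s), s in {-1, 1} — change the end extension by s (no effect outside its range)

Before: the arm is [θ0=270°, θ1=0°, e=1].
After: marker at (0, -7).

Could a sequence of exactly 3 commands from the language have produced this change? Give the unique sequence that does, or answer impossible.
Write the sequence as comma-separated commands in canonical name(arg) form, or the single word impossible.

start: [θ0=270°, θ1=0°, e=1]
step 1 (extend(1)): [θ0=270°, θ1=0°, e=2]
step 2 (extend(1)): [θ0=270°, θ1=0°, e=3]
step 3 (extend(1)): [θ0=270°, θ1=0°, e=3]
no other 3-command option fits: unique.

extend(1), extend(1), extend(1)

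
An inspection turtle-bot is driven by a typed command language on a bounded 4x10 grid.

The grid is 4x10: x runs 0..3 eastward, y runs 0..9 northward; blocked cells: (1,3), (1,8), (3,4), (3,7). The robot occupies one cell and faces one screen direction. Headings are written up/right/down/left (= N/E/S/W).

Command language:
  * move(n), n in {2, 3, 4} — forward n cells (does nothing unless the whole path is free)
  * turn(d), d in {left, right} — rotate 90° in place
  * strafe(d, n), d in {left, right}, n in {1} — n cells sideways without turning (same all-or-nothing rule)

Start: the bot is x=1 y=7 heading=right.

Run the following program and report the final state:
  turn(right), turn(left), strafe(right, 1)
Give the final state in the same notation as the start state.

x=1 y=6 heading=right

from: x=1 y=7 heading=right
t=1 turn(right) ⇒ x=1 y=7 heading=down
t=2 turn(left) ⇒ x=1 y=7 heading=right
t=3 strafe(right, 1) ⇒ x=1 y=6 heading=right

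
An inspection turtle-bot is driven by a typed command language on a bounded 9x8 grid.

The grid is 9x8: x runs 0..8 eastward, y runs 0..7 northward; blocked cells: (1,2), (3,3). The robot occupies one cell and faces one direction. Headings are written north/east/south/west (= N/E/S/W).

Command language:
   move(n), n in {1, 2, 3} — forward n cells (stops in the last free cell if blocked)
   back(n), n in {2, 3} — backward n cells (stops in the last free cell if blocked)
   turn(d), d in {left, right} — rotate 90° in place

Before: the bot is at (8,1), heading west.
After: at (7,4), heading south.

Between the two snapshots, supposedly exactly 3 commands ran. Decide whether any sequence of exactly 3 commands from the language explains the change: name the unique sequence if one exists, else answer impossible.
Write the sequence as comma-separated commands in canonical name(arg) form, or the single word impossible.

move(1), turn(left), back(3)

key: cell and facing (now S) both changed — the 3 commands mix motion and turning
begin: at (8,1), heading west
1. move(1) → at (7,1), heading west
2. turn(left) → at (7,1), heading south
3. back(3) → at (7,4), heading south
uniquely the one of 343 3-step routes that fits.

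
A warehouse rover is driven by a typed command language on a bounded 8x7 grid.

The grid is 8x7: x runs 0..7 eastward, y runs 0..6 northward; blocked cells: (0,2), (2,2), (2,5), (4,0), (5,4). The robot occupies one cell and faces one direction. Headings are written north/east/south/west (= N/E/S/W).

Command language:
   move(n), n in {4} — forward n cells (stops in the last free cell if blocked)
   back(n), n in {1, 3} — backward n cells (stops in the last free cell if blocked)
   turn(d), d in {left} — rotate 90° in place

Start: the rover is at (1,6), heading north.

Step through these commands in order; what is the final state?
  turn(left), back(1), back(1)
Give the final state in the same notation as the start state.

at (3,6), heading west

from: at (1,6), heading north
step 1 (turn(left)): at (1,6), heading west
step 2 (back(1)): at (2,6), heading west
step 3 (back(1)): at (3,6), heading west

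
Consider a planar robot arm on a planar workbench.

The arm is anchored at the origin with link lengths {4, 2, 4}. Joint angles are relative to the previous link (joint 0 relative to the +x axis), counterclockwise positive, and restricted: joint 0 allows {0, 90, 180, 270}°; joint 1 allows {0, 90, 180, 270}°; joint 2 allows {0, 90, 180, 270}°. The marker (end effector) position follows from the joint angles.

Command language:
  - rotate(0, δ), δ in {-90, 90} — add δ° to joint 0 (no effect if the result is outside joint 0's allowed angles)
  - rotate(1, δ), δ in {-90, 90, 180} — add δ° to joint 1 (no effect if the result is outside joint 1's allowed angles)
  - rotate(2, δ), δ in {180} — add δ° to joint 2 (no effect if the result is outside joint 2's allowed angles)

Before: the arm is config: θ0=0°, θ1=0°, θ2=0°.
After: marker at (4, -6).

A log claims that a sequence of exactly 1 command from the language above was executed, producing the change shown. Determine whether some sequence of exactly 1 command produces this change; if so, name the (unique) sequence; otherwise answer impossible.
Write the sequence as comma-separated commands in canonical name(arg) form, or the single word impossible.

initial: config: θ0=0°, θ1=0°, θ2=0°
step 1 (rotate(1, -90)): config: θ0=0°, θ1=270°, θ2=0°
no other 1-command option fits: unique.

rotate(1, -90)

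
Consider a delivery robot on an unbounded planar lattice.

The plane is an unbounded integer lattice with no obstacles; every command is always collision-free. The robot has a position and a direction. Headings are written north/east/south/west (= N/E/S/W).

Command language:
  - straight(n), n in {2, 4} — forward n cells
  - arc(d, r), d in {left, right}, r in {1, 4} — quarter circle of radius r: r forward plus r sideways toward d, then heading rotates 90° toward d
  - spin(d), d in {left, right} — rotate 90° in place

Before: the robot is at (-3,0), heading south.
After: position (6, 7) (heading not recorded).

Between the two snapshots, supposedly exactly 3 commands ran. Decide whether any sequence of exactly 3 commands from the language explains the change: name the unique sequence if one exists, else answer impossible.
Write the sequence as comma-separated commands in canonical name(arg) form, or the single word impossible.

key: running arc(right, 4) before arc(left, 1) would end elsewhere — order is forced
from: at (-3,0), heading south
t=1 arc(left, 1) ⇒ at (-2,-1), heading east
t=2 arc(left, 4) ⇒ at (2,3), heading north
t=3 arc(right, 4) ⇒ at (6,7), heading east
no other 3-command option fits: unique.

arc(left, 1), arc(left, 4), arc(right, 4)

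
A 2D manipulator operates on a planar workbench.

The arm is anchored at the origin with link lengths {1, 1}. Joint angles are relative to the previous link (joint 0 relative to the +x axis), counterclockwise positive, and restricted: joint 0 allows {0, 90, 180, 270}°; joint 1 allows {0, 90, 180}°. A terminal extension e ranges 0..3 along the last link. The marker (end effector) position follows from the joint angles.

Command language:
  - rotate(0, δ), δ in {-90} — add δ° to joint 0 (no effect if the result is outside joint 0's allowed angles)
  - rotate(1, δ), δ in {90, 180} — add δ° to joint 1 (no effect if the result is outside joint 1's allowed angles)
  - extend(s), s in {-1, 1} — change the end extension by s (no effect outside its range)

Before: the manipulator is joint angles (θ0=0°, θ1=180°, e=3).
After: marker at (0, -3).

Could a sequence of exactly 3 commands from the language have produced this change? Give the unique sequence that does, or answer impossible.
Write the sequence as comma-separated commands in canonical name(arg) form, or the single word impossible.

start: joint angles (θ0=0°, θ1=180°, e=3)
step 1 (rotate(0, -90)): joint angles (θ0=270°, θ1=180°, e=3)
step 2 (rotate(0, -90)): joint angles (θ0=180°, θ1=180°, e=3)
step 3 (rotate(0, -90)): joint angles (θ0=90°, θ1=180°, e=3)
no rival 3-sequence matches.

rotate(0, -90), rotate(0, -90), rotate(0, -90)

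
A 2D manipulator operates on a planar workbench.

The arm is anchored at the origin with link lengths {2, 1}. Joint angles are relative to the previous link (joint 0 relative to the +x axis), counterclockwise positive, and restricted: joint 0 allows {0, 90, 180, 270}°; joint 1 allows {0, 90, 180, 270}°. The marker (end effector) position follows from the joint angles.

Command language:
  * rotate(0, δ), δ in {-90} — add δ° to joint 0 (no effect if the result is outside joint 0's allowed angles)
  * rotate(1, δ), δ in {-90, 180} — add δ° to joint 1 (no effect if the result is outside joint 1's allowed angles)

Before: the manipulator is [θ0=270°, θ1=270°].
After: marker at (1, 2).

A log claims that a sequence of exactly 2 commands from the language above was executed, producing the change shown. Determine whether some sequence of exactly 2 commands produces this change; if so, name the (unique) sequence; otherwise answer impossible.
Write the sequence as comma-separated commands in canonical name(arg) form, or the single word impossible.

start: [θ0=270°, θ1=270°]
t=1 rotate(0, -90) ⇒ [θ0=180°, θ1=270°]
t=2 rotate(0, -90) ⇒ [θ0=90°, θ1=270°]
uniquely the one of 9 2-step routes that fits.

rotate(0, -90), rotate(0, -90)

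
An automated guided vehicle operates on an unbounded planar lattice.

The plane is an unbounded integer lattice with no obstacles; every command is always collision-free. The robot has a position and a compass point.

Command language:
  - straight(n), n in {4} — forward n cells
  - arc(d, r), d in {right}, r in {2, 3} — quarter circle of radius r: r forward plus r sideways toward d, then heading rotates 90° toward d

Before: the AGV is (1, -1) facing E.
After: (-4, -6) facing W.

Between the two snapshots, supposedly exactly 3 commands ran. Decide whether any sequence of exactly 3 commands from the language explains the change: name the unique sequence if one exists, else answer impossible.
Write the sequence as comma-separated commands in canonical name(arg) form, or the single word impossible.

key: cell and facing (now W) both changed — the 3 commands mix motion and turning
initial: (1, -1) facing E
[1] after arc(right, 2): (3, -3) facing S
[2] after arc(right, 3): (0, -6) facing W
[3] after straight(4): (-4, -6) facing W
all 27 alternatives checked — unique.

arc(right, 2), arc(right, 3), straight(4)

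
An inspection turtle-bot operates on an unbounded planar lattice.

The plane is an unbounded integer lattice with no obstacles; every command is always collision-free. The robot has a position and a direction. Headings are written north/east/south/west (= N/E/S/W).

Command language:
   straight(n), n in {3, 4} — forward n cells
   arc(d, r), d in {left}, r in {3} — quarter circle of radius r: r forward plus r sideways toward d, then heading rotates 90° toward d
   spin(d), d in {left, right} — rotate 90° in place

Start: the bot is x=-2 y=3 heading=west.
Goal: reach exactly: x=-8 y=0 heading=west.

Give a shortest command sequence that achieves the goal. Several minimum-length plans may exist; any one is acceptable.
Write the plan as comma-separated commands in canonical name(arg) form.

straight(3), arc(left, 3), spin(right)

start: x=-2 y=3 heading=west
[1] after straight(3): x=-5 y=3 heading=west
[2] after arc(left, 3): x=-8 y=0 heading=south
[3] after spin(right): x=-8 y=0 heading=west
shorter routes all fall short; 3 is best.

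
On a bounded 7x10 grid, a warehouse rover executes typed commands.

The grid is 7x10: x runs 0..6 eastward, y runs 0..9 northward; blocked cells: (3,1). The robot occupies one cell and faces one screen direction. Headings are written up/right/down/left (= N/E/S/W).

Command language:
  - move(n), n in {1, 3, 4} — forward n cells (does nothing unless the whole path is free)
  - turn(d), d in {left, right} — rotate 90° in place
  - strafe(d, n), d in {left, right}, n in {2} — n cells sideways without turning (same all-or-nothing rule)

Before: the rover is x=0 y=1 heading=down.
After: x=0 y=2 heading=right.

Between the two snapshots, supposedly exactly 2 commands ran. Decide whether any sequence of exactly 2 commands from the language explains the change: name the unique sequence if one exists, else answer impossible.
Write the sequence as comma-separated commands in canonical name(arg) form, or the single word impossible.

impossible

all 49 sequences checked — none match.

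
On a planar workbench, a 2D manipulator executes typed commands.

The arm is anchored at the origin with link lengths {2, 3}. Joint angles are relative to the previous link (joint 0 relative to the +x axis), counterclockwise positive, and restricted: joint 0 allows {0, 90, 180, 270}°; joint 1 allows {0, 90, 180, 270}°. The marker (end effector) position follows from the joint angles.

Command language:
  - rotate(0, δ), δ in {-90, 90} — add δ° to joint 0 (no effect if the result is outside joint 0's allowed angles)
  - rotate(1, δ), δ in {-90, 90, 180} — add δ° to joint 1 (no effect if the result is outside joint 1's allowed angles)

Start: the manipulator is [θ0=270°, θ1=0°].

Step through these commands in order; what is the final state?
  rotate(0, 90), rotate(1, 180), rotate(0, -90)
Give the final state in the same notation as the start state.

[θ0=270°, θ1=180°]

begin: [θ0=270°, θ1=0°]
t=1 rotate(0, 90) ⇒ [θ0=0°, θ1=0°]
t=2 rotate(1, 180) ⇒ [θ0=0°, θ1=180°]
t=3 rotate(0, -90) ⇒ [θ0=270°, θ1=180°]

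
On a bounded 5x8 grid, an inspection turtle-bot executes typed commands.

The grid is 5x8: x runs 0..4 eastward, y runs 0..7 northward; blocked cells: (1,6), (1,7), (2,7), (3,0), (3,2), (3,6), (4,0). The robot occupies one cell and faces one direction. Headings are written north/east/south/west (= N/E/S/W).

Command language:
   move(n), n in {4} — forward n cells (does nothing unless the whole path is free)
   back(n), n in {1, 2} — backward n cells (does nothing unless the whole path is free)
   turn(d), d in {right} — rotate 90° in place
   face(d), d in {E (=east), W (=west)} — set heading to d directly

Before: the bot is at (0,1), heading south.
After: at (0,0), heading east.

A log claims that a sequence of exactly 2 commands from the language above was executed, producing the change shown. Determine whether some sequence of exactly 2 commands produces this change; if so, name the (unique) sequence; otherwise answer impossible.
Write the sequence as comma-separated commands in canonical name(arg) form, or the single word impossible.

impossible

all 36 sequences checked — none match.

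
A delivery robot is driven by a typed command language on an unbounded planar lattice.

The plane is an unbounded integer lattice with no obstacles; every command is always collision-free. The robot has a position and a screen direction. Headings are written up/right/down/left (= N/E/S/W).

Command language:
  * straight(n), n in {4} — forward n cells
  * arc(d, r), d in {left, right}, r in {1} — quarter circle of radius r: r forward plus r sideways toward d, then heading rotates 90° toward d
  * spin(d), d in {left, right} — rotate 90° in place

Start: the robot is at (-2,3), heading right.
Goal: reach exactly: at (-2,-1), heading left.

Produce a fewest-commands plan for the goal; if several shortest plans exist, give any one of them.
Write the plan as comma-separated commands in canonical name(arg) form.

t0: at (-2,3), heading right
1. spin(right) → at (-2,3), heading down
2. straight(4) → at (-2,-1), heading down
3. spin(right) → at (-2,-1), heading left
shorter routes all fall short; 3 is best.

spin(right), straight(4), spin(right)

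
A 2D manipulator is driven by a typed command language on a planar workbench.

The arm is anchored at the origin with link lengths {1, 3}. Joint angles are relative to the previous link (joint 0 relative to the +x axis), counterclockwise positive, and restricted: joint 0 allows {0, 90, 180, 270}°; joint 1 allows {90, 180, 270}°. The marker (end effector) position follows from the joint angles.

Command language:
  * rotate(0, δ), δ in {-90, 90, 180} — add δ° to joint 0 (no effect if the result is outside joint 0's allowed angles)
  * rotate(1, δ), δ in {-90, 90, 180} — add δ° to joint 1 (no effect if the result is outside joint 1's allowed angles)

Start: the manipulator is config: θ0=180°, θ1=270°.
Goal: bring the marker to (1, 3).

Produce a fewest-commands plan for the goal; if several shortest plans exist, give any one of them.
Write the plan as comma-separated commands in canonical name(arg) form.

rotate(1, 180), rotate(0, 180)

begin: config: θ0=180°, θ1=270°
[1] after rotate(1, 180): config: θ0=180°, θ1=90°
[2] after rotate(0, 180): config: θ0=0°, θ1=90°
shorter routes all fall short; 2 is best.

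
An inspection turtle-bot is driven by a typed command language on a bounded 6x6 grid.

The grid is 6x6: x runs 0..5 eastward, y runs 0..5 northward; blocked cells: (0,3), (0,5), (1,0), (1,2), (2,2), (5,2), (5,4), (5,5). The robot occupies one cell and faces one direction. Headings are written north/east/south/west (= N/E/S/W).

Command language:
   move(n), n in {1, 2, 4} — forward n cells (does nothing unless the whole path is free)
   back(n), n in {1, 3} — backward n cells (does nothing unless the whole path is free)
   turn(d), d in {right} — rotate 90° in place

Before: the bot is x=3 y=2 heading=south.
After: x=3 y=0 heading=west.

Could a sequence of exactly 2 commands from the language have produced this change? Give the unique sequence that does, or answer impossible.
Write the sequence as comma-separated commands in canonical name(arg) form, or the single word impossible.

move(2), turn(right)

key: order matters: swapping move(2) and turn(right) lands elsewhere
initial: x=3 y=2 heading=south
[1] after move(2): x=3 y=0 heading=south
[2] after turn(right): x=3 y=0 heading=west
no rival 2-sequence matches.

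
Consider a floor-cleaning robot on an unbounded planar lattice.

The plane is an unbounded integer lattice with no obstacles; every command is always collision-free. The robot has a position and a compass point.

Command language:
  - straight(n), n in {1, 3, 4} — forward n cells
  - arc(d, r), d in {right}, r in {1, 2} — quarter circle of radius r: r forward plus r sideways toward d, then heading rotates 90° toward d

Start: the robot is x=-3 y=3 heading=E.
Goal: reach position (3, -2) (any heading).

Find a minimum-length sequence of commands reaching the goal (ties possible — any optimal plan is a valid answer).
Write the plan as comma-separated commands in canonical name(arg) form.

straight(4), arc(right, 2), straight(3)

t0: x=-3 y=3 heading=E
[1] after straight(4): x=1 y=3 heading=E
[2] after arc(right, 2): x=3 y=1 heading=S
[3] after straight(3): x=3 y=-2 heading=S
minimal: 3 command(s), checked below 3.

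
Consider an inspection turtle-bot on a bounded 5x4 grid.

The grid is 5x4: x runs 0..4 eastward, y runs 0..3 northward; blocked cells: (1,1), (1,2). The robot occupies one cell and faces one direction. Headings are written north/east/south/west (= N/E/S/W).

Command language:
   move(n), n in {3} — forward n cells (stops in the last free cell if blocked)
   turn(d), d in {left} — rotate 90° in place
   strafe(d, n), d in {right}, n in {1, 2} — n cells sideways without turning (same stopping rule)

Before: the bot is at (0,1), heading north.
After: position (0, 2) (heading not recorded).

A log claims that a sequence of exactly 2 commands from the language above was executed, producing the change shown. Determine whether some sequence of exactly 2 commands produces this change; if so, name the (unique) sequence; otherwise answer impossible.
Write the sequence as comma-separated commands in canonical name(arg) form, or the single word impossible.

key: order matters: swapping turn(left) and strafe(right, 1) lands elsewhere
start: at (0,1), heading north
t=1 turn(left) ⇒ at (0,1), heading west
t=2 strafe(right, 1) ⇒ at (0,2), heading west
no rival 2-sequence matches.

turn(left), strafe(right, 1)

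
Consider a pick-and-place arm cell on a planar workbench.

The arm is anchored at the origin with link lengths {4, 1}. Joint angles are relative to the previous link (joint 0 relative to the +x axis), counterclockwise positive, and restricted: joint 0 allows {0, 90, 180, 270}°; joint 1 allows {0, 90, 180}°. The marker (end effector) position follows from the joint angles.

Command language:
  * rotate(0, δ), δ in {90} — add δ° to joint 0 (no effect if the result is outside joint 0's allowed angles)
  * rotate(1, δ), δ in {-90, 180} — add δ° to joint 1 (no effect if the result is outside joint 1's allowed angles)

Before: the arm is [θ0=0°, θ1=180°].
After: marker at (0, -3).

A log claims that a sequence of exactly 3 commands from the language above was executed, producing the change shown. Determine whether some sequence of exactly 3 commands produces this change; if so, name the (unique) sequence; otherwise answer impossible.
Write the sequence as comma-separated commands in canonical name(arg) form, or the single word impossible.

rotate(0, 90), rotate(0, 90), rotate(0, 90)

start: [θ0=0°, θ1=180°]
step 1 (rotate(0, 90)): [θ0=90°, θ1=180°]
step 2 (rotate(0, 90)): [θ0=180°, θ1=180°]
step 3 (rotate(0, 90)): [θ0=270°, θ1=180°]
no rival 3-sequence matches.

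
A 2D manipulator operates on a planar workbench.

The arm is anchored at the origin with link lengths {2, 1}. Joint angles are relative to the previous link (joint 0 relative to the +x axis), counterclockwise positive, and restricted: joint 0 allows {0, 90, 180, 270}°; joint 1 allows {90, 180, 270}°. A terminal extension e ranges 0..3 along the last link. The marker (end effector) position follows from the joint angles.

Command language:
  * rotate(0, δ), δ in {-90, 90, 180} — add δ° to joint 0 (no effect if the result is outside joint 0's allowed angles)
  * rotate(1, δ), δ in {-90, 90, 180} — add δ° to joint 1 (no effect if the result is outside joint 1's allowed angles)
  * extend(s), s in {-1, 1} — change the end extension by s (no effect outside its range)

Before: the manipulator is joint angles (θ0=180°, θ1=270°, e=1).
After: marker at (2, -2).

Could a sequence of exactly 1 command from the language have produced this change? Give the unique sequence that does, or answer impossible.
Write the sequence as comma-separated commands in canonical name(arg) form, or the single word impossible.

rotate(0, 180)

begin: joint angles (θ0=180°, θ1=270°, e=1)
t=1 rotate(0, 180) ⇒ joint angles (θ0=0°, θ1=270°, e=1)
no other 1-command option fits: unique.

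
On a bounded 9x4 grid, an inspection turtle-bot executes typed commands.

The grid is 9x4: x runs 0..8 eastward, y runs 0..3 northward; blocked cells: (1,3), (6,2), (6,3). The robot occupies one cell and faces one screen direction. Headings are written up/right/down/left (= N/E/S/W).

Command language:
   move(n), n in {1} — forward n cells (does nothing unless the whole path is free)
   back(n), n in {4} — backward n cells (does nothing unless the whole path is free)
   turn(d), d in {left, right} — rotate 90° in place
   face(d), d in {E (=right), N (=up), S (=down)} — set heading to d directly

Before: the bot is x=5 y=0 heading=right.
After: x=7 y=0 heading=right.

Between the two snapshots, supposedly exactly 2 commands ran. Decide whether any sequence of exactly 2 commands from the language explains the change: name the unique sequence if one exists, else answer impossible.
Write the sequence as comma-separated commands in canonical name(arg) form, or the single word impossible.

key: still facing E at the end — nothing in the sequence rotates
initial: x=5 y=0 heading=right
1. move(1) → x=6 y=0 heading=right
2. move(1) → x=7 y=0 heading=right
uniquely the one of 49 2-step routes that fits.

move(1), move(1)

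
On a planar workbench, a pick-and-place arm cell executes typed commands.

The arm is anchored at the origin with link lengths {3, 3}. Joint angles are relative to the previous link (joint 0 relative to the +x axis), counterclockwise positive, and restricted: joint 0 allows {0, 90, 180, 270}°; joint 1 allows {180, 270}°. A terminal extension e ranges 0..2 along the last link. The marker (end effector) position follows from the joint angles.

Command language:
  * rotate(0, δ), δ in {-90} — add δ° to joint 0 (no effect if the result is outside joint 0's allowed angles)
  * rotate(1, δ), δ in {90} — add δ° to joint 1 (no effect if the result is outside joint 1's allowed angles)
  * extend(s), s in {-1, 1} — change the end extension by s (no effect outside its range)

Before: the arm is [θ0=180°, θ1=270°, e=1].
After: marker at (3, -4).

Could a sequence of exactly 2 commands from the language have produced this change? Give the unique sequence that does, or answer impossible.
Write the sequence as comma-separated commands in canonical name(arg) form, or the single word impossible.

initial: [θ0=180°, θ1=270°, e=1]
[1] after rotate(0, -90): [θ0=90°, θ1=270°, e=1]
[2] after rotate(0, -90): [θ0=0°, θ1=270°, e=1]
uniquely the one of 16 2-step routes that fits.

rotate(0, -90), rotate(0, -90)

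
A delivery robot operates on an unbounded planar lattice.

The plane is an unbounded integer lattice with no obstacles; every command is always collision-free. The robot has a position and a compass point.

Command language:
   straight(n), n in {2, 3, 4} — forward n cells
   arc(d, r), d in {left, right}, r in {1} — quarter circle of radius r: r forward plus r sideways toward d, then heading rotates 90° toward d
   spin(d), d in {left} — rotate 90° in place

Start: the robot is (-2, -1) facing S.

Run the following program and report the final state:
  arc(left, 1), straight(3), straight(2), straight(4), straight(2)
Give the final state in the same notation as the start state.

(10, -2) facing E

t0: (-2, -1) facing S
1. arc(left, 1) → (-1, -2) facing E
2. straight(3) → (2, -2) facing E
3. straight(2) → (4, -2) facing E
4. straight(4) → (8, -2) facing E
5. straight(2) → (10, -2) facing E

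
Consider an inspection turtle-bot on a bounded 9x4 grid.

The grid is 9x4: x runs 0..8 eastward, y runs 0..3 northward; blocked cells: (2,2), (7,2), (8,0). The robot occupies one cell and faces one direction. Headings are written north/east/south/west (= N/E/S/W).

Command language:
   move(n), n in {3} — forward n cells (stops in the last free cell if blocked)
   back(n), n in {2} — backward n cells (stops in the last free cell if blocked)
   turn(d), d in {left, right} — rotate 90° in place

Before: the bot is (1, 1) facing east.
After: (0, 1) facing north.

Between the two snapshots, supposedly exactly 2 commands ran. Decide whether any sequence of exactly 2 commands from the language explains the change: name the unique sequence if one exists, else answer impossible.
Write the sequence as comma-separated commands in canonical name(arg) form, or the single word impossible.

back(2), turn(left)

key: cell and facing (now N) both changed — the 2 commands mix motion and turning
initial: (1, 1) facing east
step 1 (back(2)): (0, 1) facing east
step 2 (turn(left)): (0, 1) facing north
no rival 2-sequence matches.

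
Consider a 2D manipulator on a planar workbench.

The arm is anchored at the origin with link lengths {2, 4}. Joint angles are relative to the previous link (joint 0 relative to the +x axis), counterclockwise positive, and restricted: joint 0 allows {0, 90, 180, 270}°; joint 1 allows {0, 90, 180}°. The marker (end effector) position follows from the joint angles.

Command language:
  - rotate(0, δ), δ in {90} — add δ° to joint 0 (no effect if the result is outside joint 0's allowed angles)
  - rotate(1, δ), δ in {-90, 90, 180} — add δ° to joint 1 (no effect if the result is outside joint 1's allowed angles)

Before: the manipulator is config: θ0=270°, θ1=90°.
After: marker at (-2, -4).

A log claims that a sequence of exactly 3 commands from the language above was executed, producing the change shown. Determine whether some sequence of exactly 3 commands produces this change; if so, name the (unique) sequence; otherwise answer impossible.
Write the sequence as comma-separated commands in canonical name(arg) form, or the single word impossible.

initial: config: θ0=270°, θ1=90°
[1] after rotate(0, 90): config: θ0=0°, θ1=90°
[2] after rotate(0, 90): config: θ0=90°, θ1=90°
[3] after rotate(0, 90): config: θ0=180°, θ1=90°
all 64 alternatives checked — unique.

rotate(0, 90), rotate(0, 90), rotate(0, 90)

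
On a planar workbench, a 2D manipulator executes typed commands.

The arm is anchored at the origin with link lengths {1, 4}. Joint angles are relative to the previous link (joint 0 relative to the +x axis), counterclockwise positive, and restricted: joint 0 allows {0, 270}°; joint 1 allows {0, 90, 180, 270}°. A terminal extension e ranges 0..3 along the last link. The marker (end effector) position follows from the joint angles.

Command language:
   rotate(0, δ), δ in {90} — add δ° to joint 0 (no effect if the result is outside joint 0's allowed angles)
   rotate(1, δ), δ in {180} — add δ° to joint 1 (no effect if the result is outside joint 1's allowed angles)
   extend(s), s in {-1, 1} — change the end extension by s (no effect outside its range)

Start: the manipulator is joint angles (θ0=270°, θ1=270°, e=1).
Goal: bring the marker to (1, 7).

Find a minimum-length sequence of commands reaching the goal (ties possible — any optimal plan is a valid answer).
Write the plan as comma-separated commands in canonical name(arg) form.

t0: joint angles (θ0=270°, θ1=270°, e=1)
[1] after rotate(1, 180): joint angles (θ0=270°, θ1=90°, e=1)
[2] after extend(1): joint angles (θ0=270°, θ1=90°, e=2)
[3] after extend(1): joint angles (θ0=270°, θ1=90°, e=3)
[4] after rotate(0, 90): joint angles (θ0=0°, θ1=90°, e=3)
shorter routes all fall short; 4 is best.

rotate(1, 180), extend(1), extend(1), rotate(0, 90)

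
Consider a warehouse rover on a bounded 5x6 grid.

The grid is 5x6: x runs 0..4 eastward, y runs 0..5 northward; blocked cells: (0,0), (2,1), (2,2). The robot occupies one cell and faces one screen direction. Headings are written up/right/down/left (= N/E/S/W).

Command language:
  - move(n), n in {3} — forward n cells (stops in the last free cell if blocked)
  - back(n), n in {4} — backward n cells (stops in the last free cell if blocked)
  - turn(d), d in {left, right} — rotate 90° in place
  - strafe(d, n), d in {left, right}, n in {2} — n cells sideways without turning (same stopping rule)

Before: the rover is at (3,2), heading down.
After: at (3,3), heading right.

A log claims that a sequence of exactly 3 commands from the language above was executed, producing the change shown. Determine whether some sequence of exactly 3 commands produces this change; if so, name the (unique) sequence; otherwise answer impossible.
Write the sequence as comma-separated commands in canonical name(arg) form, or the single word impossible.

back(4), turn(left), strafe(right, 2)

key: back(4) runs into the grid edge before its full distance
start: at (3,2), heading down
step 1 (back(4)): at (3,5), heading down
step 2 (turn(left)): at (3,5), heading right
step 3 (strafe(right, 2)): at (3,3), heading right
no rival 3-sequence matches.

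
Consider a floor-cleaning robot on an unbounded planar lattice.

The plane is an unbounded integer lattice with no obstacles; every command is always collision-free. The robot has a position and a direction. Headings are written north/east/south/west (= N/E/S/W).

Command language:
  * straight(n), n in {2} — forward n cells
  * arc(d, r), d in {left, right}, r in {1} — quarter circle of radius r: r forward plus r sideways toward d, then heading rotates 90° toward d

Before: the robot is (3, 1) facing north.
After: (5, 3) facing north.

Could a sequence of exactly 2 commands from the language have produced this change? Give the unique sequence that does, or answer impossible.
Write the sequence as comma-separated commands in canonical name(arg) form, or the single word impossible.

key: still facing N at the end — net rotation zero over 2 steps
t0: (3, 1) facing north
step 1 (arc(right, 1)): (4, 2) facing east
step 2 (arc(left, 1)): (5, 3) facing north
no rival 2-sequence matches.

arc(right, 1), arc(left, 1)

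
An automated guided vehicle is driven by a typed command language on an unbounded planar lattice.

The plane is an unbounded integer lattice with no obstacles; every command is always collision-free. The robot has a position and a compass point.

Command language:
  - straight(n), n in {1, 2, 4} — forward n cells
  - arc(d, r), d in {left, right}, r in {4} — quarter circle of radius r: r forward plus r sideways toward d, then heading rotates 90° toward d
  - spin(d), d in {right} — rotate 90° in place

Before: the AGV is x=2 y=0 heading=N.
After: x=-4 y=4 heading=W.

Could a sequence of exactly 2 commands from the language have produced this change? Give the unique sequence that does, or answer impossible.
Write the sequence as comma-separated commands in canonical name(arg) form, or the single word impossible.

arc(left, 4), straight(2)

key: cell and facing (now W) both changed — the 2 commands mix motion and turning
from: x=2 y=0 heading=N
t=1 arc(left, 4) ⇒ x=-2 y=4 heading=W
t=2 straight(2) ⇒ x=-4 y=4 heading=W
all 36 alternatives checked — unique.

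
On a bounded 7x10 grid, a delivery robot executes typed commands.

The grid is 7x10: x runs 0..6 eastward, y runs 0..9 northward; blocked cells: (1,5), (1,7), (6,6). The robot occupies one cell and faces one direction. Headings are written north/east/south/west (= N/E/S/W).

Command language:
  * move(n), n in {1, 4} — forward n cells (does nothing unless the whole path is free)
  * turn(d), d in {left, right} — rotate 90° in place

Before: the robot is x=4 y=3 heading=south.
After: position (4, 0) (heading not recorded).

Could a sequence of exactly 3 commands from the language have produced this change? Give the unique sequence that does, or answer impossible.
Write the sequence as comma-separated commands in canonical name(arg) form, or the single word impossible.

move(1), move(1), move(1)

initial: x=4 y=3 heading=south
t=1 move(1) ⇒ x=4 y=2 heading=south
t=2 move(1) ⇒ x=4 y=1 heading=south
t=3 move(1) ⇒ x=4 y=0 heading=south
all 64 alternatives checked — unique.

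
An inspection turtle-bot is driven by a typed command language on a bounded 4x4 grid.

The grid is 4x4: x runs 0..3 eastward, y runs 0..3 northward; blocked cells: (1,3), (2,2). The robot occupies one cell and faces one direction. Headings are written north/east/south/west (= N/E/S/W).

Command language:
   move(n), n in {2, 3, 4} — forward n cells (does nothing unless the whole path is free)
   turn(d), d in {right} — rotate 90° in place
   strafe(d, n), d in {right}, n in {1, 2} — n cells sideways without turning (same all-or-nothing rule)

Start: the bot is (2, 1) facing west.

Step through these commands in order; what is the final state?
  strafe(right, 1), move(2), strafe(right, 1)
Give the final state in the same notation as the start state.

start: (2, 1) facing west
[1] after strafe(right, 1): (2, 1) facing west
[2] after move(2): (0, 1) facing west
[3] after strafe(right, 1): (0, 2) facing west

(0, 2) facing west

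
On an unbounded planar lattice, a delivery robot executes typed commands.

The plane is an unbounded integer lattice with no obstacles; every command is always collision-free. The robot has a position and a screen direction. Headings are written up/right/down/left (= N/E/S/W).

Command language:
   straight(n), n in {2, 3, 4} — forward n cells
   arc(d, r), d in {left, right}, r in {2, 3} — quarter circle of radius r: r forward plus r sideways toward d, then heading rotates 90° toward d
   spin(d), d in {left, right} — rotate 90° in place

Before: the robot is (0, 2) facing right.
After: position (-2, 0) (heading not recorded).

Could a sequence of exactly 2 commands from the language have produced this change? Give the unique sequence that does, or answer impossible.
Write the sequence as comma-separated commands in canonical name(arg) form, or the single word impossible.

key: order matters: swapping spin(right) and arc(right, 2) lands elsewhere
initial: (0, 2) facing right
1. spin(right) → (0, 2) facing down
2. arc(right, 2) → (-2, 0) facing left
no other 2-command option fits: unique.

spin(right), arc(right, 2)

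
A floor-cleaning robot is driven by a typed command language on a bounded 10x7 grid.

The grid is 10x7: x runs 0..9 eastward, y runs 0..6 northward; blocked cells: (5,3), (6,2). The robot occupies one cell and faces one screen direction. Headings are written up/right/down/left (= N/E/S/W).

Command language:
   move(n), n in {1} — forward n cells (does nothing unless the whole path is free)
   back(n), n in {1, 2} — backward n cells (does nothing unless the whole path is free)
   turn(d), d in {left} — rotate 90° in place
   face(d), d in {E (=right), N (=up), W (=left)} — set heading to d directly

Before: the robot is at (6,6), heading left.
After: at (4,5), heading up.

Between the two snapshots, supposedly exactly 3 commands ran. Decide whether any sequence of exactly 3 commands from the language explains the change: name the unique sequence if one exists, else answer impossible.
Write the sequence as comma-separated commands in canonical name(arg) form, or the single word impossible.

impossible

no 3-step route produces this change.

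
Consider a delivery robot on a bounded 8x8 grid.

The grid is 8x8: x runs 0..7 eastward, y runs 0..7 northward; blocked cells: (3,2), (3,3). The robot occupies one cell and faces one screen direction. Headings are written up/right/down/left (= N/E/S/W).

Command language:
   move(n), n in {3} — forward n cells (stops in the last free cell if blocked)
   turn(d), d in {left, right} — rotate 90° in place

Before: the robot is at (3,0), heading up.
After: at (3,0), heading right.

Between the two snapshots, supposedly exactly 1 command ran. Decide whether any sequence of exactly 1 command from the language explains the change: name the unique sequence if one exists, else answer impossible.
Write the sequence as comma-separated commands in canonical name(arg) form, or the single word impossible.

key: parked at (3,0) the whole time — nothing moves the robot
t0: at (3,0), heading up
1. turn(right) → at (3,0), heading right
no other 1-command option fits: unique.

turn(right)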